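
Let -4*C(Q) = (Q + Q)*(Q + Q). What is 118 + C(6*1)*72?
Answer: -2474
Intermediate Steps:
C(Q) = -Q² (C(Q) = -(Q + Q)*(Q + Q)/4 = -2*Q*2*Q/4 = -Q²)
118 + C(6*1)*72 = 118 - (6*1)²*72 = 118 - 1*6²*72 = 118 - 1*36*72 = 118 - 36*72 = 118 - 2592 = -2474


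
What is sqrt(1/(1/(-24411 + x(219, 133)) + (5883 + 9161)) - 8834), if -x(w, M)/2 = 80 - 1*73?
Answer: I*sqrt(1192760321986754871159)/367449699 ≈ 93.989*I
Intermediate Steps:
x(w, M) = -14 (x(w, M) = -2*(80 - 1*73) = -2*(80 - 73) = -2*7 = -14)
sqrt(1/(1/(-24411 + x(219, 133)) + (5883 + 9161)) - 8834) = sqrt(1/(1/(-24411 - 14) + (5883 + 9161)) - 8834) = sqrt(1/(1/(-24425) + 15044) - 8834) = sqrt(1/(-1/24425 + 15044) - 8834) = sqrt(1/(367449699/24425) - 8834) = sqrt(24425/367449699 - 8834) = sqrt(-3246050616541/367449699) = I*sqrt(1192760321986754871159)/367449699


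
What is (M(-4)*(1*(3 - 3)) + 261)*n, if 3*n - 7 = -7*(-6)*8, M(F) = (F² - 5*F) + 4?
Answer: 29841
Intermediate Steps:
M(F) = 4 + F² - 5*F
n = 343/3 (n = 7/3 + (-7*(-6)*8)/3 = 7/3 + (42*8)/3 = 7/3 + (⅓)*336 = 7/3 + 112 = 343/3 ≈ 114.33)
(M(-4)*(1*(3 - 3)) + 261)*n = ((4 + (-4)² - 5*(-4))*(1*(3 - 3)) + 261)*(343/3) = ((4 + 16 + 20)*(1*0) + 261)*(343/3) = (40*0 + 261)*(343/3) = (0 + 261)*(343/3) = 261*(343/3) = 29841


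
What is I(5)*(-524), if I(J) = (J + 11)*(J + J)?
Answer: -83840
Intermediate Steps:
I(J) = 2*J*(11 + J) (I(J) = (11 + J)*(2*J) = 2*J*(11 + J))
I(5)*(-524) = (2*5*(11 + 5))*(-524) = (2*5*16)*(-524) = 160*(-524) = -83840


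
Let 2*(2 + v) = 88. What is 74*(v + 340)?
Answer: 28268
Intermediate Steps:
v = 42 (v = -2 + (½)*88 = -2 + 44 = 42)
74*(v + 340) = 74*(42 + 340) = 74*382 = 28268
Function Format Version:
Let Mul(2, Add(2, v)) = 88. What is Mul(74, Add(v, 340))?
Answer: 28268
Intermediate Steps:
v = 42 (v = Add(-2, Mul(Rational(1, 2), 88)) = Add(-2, 44) = 42)
Mul(74, Add(v, 340)) = Mul(74, Add(42, 340)) = Mul(74, 382) = 28268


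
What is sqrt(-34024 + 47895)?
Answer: sqrt(13871) ≈ 117.78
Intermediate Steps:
sqrt(-34024 + 47895) = sqrt(13871)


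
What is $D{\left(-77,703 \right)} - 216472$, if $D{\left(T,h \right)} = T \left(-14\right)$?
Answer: $-215394$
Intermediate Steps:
$D{\left(T,h \right)} = - 14 T$
$D{\left(-77,703 \right)} - 216472 = \left(-14\right) \left(-77\right) - 216472 = 1078 - 216472 = -215394$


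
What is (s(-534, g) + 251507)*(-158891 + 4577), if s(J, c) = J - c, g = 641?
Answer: -38629732248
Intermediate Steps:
(s(-534, g) + 251507)*(-158891 + 4577) = ((-534 - 1*641) + 251507)*(-158891 + 4577) = ((-534 - 641) + 251507)*(-154314) = (-1175 + 251507)*(-154314) = 250332*(-154314) = -38629732248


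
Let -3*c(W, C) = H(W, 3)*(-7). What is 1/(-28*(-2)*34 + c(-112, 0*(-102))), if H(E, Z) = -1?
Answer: 3/5705 ≈ 0.00052585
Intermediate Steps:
c(W, C) = -7/3 (c(W, C) = -(-1)*(-7)/3 = -⅓*7 = -7/3)
1/(-28*(-2)*34 + c(-112, 0*(-102))) = 1/(-28*(-2)*34 - 7/3) = 1/(56*34 - 7/3) = 1/(1904 - 7/3) = 1/(5705/3) = 3/5705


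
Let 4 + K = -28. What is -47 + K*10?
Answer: -367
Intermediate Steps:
K = -32 (K = -4 - 28 = -32)
-47 + K*10 = -47 - 32*10 = -47 - 320 = -367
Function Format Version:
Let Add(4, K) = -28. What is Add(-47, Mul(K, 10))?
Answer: -367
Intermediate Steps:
K = -32 (K = Add(-4, -28) = -32)
Add(-47, Mul(K, 10)) = Add(-47, Mul(-32, 10)) = Add(-47, -320) = -367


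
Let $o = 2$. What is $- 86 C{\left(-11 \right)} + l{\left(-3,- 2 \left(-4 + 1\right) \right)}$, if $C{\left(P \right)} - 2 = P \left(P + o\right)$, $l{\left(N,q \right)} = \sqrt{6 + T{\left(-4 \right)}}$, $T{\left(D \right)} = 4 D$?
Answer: $-8686 + i \sqrt{10} \approx -8686.0 + 3.1623 i$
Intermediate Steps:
$l{\left(N,q \right)} = i \sqrt{10}$ ($l{\left(N,q \right)} = \sqrt{6 + 4 \left(-4\right)} = \sqrt{6 - 16} = \sqrt{-10} = i \sqrt{10}$)
$C{\left(P \right)} = 2 + P \left(2 + P\right)$ ($C{\left(P \right)} = 2 + P \left(P + 2\right) = 2 + P \left(2 + P\right)$)
$- 86 C{\left(-11 \right)} + l{\left(-3,- 2 \left(-4 + 1\right) \right)} = - 86 \left(2 + \left(-11\right)^{2} + 2 \left(-11\right)\right) + i \sqrt{10} = - 86 \left(2 + 121 - 22\right) + i \sqrt{10} = \left(-86\right) 101 + i \sqrt{10} = -8686 + i \sqrt{10}$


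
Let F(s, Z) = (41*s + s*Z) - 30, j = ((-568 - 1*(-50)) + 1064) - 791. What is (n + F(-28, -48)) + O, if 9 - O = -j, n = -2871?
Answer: -2941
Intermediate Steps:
j = -245 (j = ((-568 + 50) + 1064) - 791 = (-518 + 1064) - 791 = 546 - 791 = -245)
F(s, Z) = -30 + 41*s + Z*s (F(s, Z) = (41*s + Z*s) - 30 = -30 + 41*s + Z*s)
O = -236 (O = 9 - (-1)*(-245) = 9 - 1*245 = 9 - 245 = -236)
(n + F(-28, -48)) + O = (-2871 + (-30 + 41*(-28) - 48*(-28))) - 236 = (-2871 + (-30 - 1148 + 1344)) - 236 = (-2871 + 166) - 236 = -2705 - 236 = -2941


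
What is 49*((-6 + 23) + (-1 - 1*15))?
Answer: 49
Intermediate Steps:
49*((-6 + 23) + (-1 - 1*15)) = 49*(17 + (-1 - 15)) = 49*(17 - 16) = 49*1 = 49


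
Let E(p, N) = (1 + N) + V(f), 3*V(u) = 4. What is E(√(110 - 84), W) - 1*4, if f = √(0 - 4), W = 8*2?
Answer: 43/3 ≈ 14.333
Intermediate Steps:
W = 16
f = 2*I (f = √(-4) = 2*I ≈ 2.0*I)
V(u) = 4/3 (V(u) = (⅓)*4 = 4/3)
E(p, N) = 7/3 + N (E(p, N) = (1 + N) + 4/3 = 7/3 + N)
E(√(110 - 84), W) - 1*4 = (7/3 + 16) - 1*4 = 55/3 - 4 = 43/3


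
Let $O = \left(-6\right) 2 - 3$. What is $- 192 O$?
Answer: $2880$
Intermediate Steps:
$O = -15$ ($O = -12 - 3 = -15$)
$- 192 O = \left(-192\right) \left(-15\right) = 2880$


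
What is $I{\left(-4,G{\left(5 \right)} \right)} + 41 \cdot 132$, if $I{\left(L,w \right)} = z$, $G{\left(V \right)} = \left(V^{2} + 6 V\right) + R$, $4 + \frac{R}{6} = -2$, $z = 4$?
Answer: $5416$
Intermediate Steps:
$R = -36$ ($R = -24 + 6 \left(-2\right) = -24 - 12 = -36$)
$G{\left(V \right)} = -36 + V^{2} + 6 V$ ($G{\left(V \right)} = \left(V^{2} + 6 V\right) - 36 = -36 + V^{2} + 6 V$)
$I{\left(L,w \right)} = 4$
$I{\left(-4,G{\left(5 \right)} \right)} + 41 \cdot 132 = 4 + 41 \cdot 132 = 4 + 5412 = 5416$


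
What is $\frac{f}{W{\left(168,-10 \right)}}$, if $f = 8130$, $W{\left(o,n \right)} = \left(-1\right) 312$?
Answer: $- \frac{1355}{52} \approx -26.058$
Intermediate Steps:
$W{\left(o,n \right)} = -312$
$\frac{f}{W{\left(168,-10 \right)}} = \frac{8130}{-312} = 8130 \left(- \frac{1}{312}\right) = - \frac{1355}{52}$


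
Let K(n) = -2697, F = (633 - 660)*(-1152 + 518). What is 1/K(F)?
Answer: -1/2697 ≈ -0.00037078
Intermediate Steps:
F = 17118 (F = -27*(-634) = 17118)
1/K(F) = 1/(-2697) = -1/2697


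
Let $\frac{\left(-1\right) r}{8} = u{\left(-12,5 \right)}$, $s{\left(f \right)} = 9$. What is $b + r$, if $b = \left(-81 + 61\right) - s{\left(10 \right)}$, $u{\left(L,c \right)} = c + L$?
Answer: $27$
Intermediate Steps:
$u{\left(L,c \right)} = L + c$
$r = 56$ ($r = - 8 \left(-12 + 5\right) = \left(-8\right) \left(-7\right) = 56$)
$b = -29$ ($b = \left(-81 + 61\right) - 9 = -20 - 9 = -29$)
$b + r = -29 + 56 = 27$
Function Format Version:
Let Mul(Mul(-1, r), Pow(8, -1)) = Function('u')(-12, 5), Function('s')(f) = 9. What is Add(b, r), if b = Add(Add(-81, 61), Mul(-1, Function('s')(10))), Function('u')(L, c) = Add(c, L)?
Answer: 27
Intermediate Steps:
Function('u')(L, c) = Add(L, c)
r = 56 (r = Mul(-8, Add(-12, 5)) = Mul(-8, -7) = 56)
b = -29 (b = Add(Add(-81, 61), Mul(-1, 9)) = Add(-20, -9) = -29)
Add(b, r) = Add(-29, 56) = 27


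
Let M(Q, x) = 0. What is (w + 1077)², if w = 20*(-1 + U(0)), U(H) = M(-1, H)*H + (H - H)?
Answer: 1117249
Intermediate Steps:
U(H) = 0 (U(H) = 0*H + (H - H) = 0 + 0 = 0)
w = -20 (w = 20*(-1 + 0) = 20*(-1) = -20)
(w + 1077)² = (-20 + 1077)² = 1057² = 1117249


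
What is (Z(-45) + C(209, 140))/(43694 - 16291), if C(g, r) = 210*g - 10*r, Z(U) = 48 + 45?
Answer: 42583/27403 ≈ 1.5540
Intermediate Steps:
Z(U) = 93
C(g, r) = -10*r + 210*g
(Z(-45) + C(209, 140))/(43694 - 16291) = (93 + (-10*140 + 210*209))/(43694 - 16291) = (93 + (-1400 + 43890))/27403 = (93 + 42490)*(1/27403) = 42583*(1/27403) = 42583/27403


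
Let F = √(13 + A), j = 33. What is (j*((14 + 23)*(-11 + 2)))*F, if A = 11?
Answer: -21978*√6 ≈ -53835.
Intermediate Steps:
F = 2*√6 (F = √(13 + 11) = √24 = 2*√6 ≈ 4.8990)
(j*((14 + 23)*(-11 + 2)))*F = (33*((14 + 23)*(-11 + 2)))*(2*√6) = (33*(37*(-9)))*(2*√6) = (33*(-333))*(2*√6) = -21978*√6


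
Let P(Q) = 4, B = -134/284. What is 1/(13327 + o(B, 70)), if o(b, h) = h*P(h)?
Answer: 1/13607 ≈ 7.3492e-5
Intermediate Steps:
B = -67/142 (B = -134*1/284 = -67/142 ≈ -0.47183)
o(b, h) = 4*h (o(b, h) = h*4 = 4*h)
1/(13327 + o(B, 70)) = 1/(13327 + 4*70) = 1/(13327 + 280) = 1/13607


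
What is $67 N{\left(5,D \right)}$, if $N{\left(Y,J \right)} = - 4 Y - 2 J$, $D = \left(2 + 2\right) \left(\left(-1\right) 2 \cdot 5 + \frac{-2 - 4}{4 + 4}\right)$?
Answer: $4422$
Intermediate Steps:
$D = -43$ ($D = 4 \left(\left(-2\right) 5 - \frac{6}{8}\right) = 4 \left(-10 - \frac{3}{4}\right) = 4 \left(- \frac{43}{4}\right) = -43$)
$67 N{\left(5,D \right)} = 67 \left(\left(-4\right) 5 - -86\right) = 67 \left(-20 + 86\right) = 67 \cdot 66 = 4422$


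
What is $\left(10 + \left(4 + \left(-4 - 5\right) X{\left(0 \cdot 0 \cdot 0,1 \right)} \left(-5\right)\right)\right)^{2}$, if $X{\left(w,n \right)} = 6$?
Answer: $80656$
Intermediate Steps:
$\left(10 + \left(4 + \left(-4 - 5\right) X{\left(0 \cdot 0 \cdot 0,1 \right)} \left(-5\right)\right)\right)^{2} = \left(10 + \left(4 + \left(-4 - 5\right) 6 \left(-5\right)\right)\right)^{2} = \left(10 + \left(4 - -270\right)\right)^{2} = \left(10 + \left(4 + 270\right)\right)^{2} = \left(10 + 274\right)^{2} = 284^{2} = 80656$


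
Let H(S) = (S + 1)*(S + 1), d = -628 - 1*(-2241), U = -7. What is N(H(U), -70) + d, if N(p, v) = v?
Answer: 1543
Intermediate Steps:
d = 1613 (d = -628 + 2241 = 1613)
H(S) = (1 + S)**2 (H(S) = (1 + S)*(1 + S) = (1 + S)**2)
N(H(U), -70) + d = -70 + 1613 = 1543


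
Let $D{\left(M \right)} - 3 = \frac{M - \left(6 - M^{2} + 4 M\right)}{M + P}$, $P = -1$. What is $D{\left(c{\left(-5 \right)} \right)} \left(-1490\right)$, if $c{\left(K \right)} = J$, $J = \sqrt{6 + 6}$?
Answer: $- \frac{4470}{11} - \frac{8940 \sqrt{3}}{11} \approx -1814.0$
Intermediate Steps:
$J = 2 \sqrt{3}$ ($J = \sqrt{12} = 2 \sqrt{3} \approx 3.4641$)
$c{\left(K \right)} = 2 \sqrt{3}$
$D{\left(M \right)} = 3 + \frac{-6 + M^{2} - 3 M}{-1 + M}$ ($D{\left(M \right)} = 3 + \frac{M - \left(6 - M^{2} + 4 M\right)}{M - 1} = 3 + \frac{M - \left(6 - M^{2} + 4 M\right)}{-1 + M} = 3 + \frac{-6 + M^{2} - 3 M}{-1 + M}$)
$D{\left(c{\left(-5 \right)} \right)} \left(-1490\right) = \frac{-9 + \left(2 \sqrt{3}\right)^{2}}{-1 + 2 \sqrt{3}} \left(-1490\right) = \frac{-9 + 12}{-1 + 2 \sqrt{3}} \left(-1490\right) = \frac{1}{-1 + 2 \sqrt{3}} \cdot 3 \left(-1490\right) = \frac{3}{-1 + 2 \sqrt{3}} \left(-1490\right) = - \frac{4470}{-1 + 2 \sqrt{3}}$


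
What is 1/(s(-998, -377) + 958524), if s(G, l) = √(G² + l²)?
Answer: 958524/918767120443 - √1138133/918767120443 ≈ 1.0421e-6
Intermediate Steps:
1/(s(-998, -377) + 958524) = 1/(√((-998)² + (-377)²) + 958524) = 1/(√(996004 + 142129) + 958524) = 1/(√1138133 + 958524) = 1/(958524 + √1138133)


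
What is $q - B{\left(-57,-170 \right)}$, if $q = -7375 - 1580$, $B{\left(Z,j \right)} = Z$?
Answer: $-8898$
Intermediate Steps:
$q = -8955$ ($q = -7375 - 1580 = -8955$)
$q - B{\left(-57,-170 \right)} = -8955 - -57 = -8955 + 57 = -8898$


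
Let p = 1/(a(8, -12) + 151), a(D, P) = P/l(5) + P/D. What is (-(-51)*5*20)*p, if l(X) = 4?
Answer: 10200/293 ≈ 34.812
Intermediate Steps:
a(D, P) = P/4 + P/D
p = 2/293 (p = 1/(((1/4)*(-12) - 12/8) + 151) = 1/((-3 - 12*1/8) + 151) = 1/((-3 - 3/2) + 151) = 1/(-9/2 + 151) = 1/(293/2) = 2/293 ≈ 0.0068259)
(-(-51)*5*20)*p = (-(-51)*5*20)*(2/293) = (-1*(-255)*20)*(2/293) = (255*20)*(2/293) = 5100*(2/293) = 10200/293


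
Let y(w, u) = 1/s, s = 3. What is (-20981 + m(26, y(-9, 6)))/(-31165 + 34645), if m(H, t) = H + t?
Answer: -7858/1305 ≈ -6.0215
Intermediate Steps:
y(w, u) = 1/3
(-20981 + m(26, y(-9, 6)))/(-31165 + 34645) = (-20981 + (26 + 1/3))/(-31165 + 34645) = (-20981 + 79/3)/3480 = -62864/3*1/3480 = -7858/1305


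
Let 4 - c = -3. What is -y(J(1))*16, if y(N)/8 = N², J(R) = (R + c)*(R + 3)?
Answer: -131072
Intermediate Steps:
c = 7 (c = 4 - 1*(-3) = 4 + 3 = 7)
J(R) = (3 + R)*(7 + R) (J(R) = (R + 7)*(R + 3) = (7 + R)*(3 + R) = (3 + R)*(7 + R))
y(N) = 8*N²
-y(J(1))*16 = -8*(21 + 1² + 10*1)²*16 = -8*(21 + 1 + 10)²*16 = -8*32²*16 = -8*1024*16 = -1*8192*16 = -8192*16 = -131072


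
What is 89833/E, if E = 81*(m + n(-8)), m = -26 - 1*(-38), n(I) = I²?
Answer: 89833/6156 ≈ 14.593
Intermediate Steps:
m = 12 (m = -26 + 38 = 12)
E = 6156 (E = 81*(12 + (-8)²) = 81*(12 + 64) = 81*76 = 6156)
89833/E = 89833/6156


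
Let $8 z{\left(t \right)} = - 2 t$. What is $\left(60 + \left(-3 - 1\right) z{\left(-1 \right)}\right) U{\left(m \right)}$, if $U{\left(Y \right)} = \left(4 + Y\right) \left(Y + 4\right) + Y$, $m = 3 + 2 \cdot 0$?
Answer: $3068$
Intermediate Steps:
$z{\left(t \right)} = - \frac{t}{4}$ ($z{\left(t \right)} = \frac{\left(-2\right) t}{8} = - \frac{t}{4}$)
$m = 3$ ($m = 3 + 0 = 3$)
$U{\left(Y \right)} = Y + \left(4 + Y\right)^{2}$ ($U{\left(Y \right)} = \left(4 + Y\right) \left(4 + Y\right) + Y = \left(4 + Y\right)^{2} + Y = Y + \left(4 + Y\right)^{2}$)
$\left(60 + \left(-3 - 1\right) z{\left(-1 \right)}\right) U{\left(m \right)} = \left(60 + \left(-3 - 1\right) \left(\left(- \frac{1}{4}\right) \left(-1\right)\right)\right) \left(3 + \left(4 + 3\right)^{2}\right) = \left(60 - 1\right) \left(3 + 7^{2}\right) = \left(60 - 1\right) \left(3 + 49\right) = 59 \cdot 52 = 3068$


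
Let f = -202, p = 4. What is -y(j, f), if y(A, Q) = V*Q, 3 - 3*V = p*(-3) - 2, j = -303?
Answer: 3434/3 ≈ 1144.7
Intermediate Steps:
V = 17/3 (V = 1 - (4*(-3) - 2)/3 = 1 - (-12 - 2)/3 = 1 - ⅓*(-14) = 1 + 14/3 = 17/3 ≈ 5.6667)
y(A, Q) = 17*Q/3
-y(j, f) = -17*(-202)/3 = -1*(-3434/3) = 3434/3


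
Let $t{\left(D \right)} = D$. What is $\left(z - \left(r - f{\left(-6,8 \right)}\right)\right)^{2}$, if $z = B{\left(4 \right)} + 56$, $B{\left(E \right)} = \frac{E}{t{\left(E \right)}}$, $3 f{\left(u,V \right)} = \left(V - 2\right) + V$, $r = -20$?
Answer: $\frac{60025}{9} \approx 6669.4$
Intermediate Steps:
$f{\left(u,V \right)} = - \frac{2}{3} + \frac{2 V}{3}$ ($f{\left(u,V \right)} = \frac{\left(V - 2\right) + V}{3} = \frac{\left(-2 + V\right) + V}{3} = \frac{-2 + 2 V}{3} = - \frac{2}{3} + \frac{2 V}{3}$)
$B{\left(E \right)} = 1$ ($B{\left(E \right)} = \frac{E}{E} = 1$)
$z = 57$ ($z = 1 + 56 = 57$)
$\left(z - \left(r - f{\left(-6,8 \right)}\right)\right)^{2} = \left(57 + \left(\left(- \frac{2}{3} + \frac{2}{3} \cdot 8\right) - -20\right)\right)^{2} = \left(57 + \left(\left(- \frac{2}{3} + \frac{16}{3}\right) + 20\right)\right)^{2} = \left(57 + \left(\frac{14}{3} + 20\right)\right)^{2} = \left(57 + \frac{74}{3}\right)^{2} = \left(\frac{245}{3}\right)^{2} = \frac{60025}{9}$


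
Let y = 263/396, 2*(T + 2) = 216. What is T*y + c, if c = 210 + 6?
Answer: 56707/198 ≈ 286.40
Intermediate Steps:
c = 216
T = 106 (T = -2 + (1/2)*216 = -2 + 108 = 106)
y = 263/396 (y = 263*(1/396) = 263/396 ≈ 0.66414)
T*y + c = 106*(263/396) + 216 = 13939/198 + 216 = 56707/198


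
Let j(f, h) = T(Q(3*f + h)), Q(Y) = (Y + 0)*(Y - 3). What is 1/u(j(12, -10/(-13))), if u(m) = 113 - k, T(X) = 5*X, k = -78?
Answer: 1/191 ≈ 0.0052356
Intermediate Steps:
Q(Y) = Y*(-3 + Y)
j(f, h) = 5*(h + 3*f)*(-3 + h + 3*f) (j(f, h) = 5*((3*f + h)*(-3 + (3*f + h))) = 5*((h + 3*f)*(-3 + (h + 3*f))) = 5*((h + 3*f)*(-3 + h + 3*f)) = 5*(h + 3*f)*(-3 + h + 3*f))
u(m) = 191 (u(m) = 113 - 1*(-78) = 113 + 78 = 191)
1/u(j(12, -10/(-13))) = 1/191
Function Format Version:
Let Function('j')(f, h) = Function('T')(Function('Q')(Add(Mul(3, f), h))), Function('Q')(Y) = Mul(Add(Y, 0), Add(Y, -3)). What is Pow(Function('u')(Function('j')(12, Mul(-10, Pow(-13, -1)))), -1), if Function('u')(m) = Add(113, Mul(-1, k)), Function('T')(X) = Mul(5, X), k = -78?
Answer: Rational(1, 191) ≈ 0.0052356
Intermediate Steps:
Function('Q')(Y) = Mul(Y, Add(-3, Y))
Function('j')(f, h) = Mul(5, Add(h, Mul(3, f)), Add(-3, h, Mul(3, f))) (Function('j')(f, h) = Mul(5, Mul(Add(Mul(3, f), h), Add(-3, Add(Mul(3, f), h)))) = Mul(5, Mul(Add(h, Mul(3, f)), Add(-3, Add(h, Mul(3, f))))) = Mul(5, Mul(Add(h, Mul(3, f)), Add(-3, h, Mul(3, f)))) = Mul(5, Add(h, Mul(3, f)), Add(-3, h, Mul(3, f))))
Function('u')(m) = 191 (Function('u')(m) = Add(113, Mul(-1, -78)) = Add(113, 78) = 191)
Pow(Function('u')(Function('j')(12, Mul(-10, Pow(-13, -1)))), -1) = Pow(191, -1) = Rational(1, 191)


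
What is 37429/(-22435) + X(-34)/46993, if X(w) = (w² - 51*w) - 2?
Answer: -242015531/150612565 ≈ -1.6069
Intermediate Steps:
X(w) = -2 + w² - 51*w
37429/(-22435) + X(-34)/46993 = 37429/(-22435) + (-2 + (-34)² - 51*(-34))/46993 = 37429*(-1/22435) + (-2 + 1156 + 1734)*(1/46993) = -5347/3205 + 2888*(1/46993) = -5347/3205 + 2888/46993 = -242015531/150612565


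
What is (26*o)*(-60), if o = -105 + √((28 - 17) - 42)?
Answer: 163800 - 1560*I*√31 ≈ 1.638e+5 - 8685.7*I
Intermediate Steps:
o = -105 + I*√31 (o = -105 + √(11 - 42) = -105 + √(-31) = -105 + I*√31 ≈ -105.0 + 5.5678*I)
(26*o)*(-60) = (26*(-105 + I*√31))*(-60) = (-2730 + 26*I*√31)*(-60) = 163800 - 1560*I*√31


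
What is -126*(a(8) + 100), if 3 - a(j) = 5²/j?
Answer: -50337/4 ≈ -12584.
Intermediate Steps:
a(j) = 3 - 25/j (a(j) = 3 - 5²/j = 3 - 25/j)
-126*(a(8) + 100) = -126*((3 - 25/8) + 100) = -126*(-⅛ + 100) = -126*799/8 = -50337/4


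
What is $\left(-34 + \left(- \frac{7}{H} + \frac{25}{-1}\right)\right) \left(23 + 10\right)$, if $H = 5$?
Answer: $- \frac{9966}{5} \approx -1993.2$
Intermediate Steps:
$\left(-34 + \left(- \frac{7}{H} + \frac{25}{-1}\right)\right) \left(23 + 10\right) = \left(-34 + \left(- \frac{7}{5} + \frac{25}{-1}\right)\right) \left(23 + 10\right) = \left(-34 + \left(\left(-7\right) \frac{1}{5} + 25 \left(-1\right)\right)\right) 33 = \left(-34 - \frac{132}{5}\right) 33 = \left(- \frac{302}{5}\right) 33 = - \frac{9966}{5}$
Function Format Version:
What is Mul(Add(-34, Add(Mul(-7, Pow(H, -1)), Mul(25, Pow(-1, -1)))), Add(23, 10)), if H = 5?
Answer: Rational(-9966, 5) ≈ -1993.2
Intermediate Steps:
Mul(Add(-34, Add(Mul(-7, Pow(H, -1)), Mul(25, Pow(-1, -1)))), Add(23, 10)) = Mul(Add(-34, Add(Mul(-7, Pow(5, -1)), Mul(25, Pow(-1, -1)))), Add(23, 10)) = Mul(Add(-34, Add(Mul(-7, Rational(1, 5)), Mul(25, -1))), 33) = Mul(Add(-34, Add(Rational(-7, 5), -25)), 33) = Mul(Add(-34, Rational(-132, 5)), 33) = Mul(Rational(-302, 5), 33) = Rational(-9966, 5)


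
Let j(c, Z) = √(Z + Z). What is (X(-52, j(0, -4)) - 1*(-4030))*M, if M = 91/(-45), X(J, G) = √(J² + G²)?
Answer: -73346/9 - 182*√674/45 ≈ -8254.6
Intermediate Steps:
j(c, Z) = √2*√Z (j(c, Z) = √(2*Z) = √2*√Z)
X(J, G) = √(G² + J²)
M = -91/45 (M = 91*(-1/45) = -91/45 ≈ -2.0222)
(X(-52, j(0, -4)) - 1*(-4030))*M = (√((√2*√(-4))² + (-52)²) - 1*(-4030))*(-91/45) = (√((√2*(2*I))² + 2704) + 4030)*(-91/45) = (√((2*I*√2)² + 2704) + 4030)*(-91/45) = (√(-8 + 2704) + 4030)*(-91/45) = (√2696 + 4030)*(-91/45) = (2*√674 + 4030)*(-91/45) = (4030 + 2*√674)*(-91/45) = -73346/9 - 182*√674/45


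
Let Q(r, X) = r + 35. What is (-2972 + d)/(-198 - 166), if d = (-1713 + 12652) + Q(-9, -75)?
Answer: -7993/364 ≈ -21.959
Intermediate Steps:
Q(r, X) = 35 + r
d = 10965 (d = (-1713 + 12652) + (35 - 9) = 10939 + 26 = 10965)
(-2972 + d)/(-198 - 166) = (-2972 + 10965)/(-198 - 166) = 7993/(-364) = 7993*(-1/364) = -7993/364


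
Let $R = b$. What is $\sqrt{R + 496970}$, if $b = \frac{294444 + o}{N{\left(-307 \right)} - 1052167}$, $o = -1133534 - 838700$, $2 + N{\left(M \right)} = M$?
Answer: $\frac{\sqrt{137624570689515690}}{526238} \approx 704.96$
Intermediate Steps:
$N{\left(M \right)} = -2 + M$
$o = -1972234$ ($o = -1133534 - 838700 = -1972234$)
$b = \frac{838895}{526238}$ ($b = \frac{294444 - 1972234}{\left(-2 - 307\right) - 1052167} = - \frac{1677790}{-309 - 1052167} = - \frac{1677790}{-1052476} = \left(-1677790\right) \left(- \frac{1}{1052476}\right) = \frac{838895}{526238} \approx 1.5941$)
$R = \frac{838895}{526238} \approx 1.5941$
$\sqrt{R + 496970} = \sqrt{\frac{838895}{526238} + 496970} = \sqrt{\frac{261525337755}{526238}} = \frac{\sqrt{137624570689515690}}{526238}$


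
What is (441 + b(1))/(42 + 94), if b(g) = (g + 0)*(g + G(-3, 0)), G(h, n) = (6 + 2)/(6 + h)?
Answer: 667/204 ≈ 3.2696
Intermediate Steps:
G(h, n) = 8/(6 + h)
b(g) = g*(8/3 + g) (b(g) = (g + 0)*(g + 8/(6 - 3)) = g*(g + 8/3) = g*(8/3 + g))
(441 + b(1))/(42 + 94) = (441 + (⅓)*1*(8 + 3*1))/(42 + 94) = (441 + (⅓)*1*(8 + 3))/136 = (441 + (⅓)*1*11)*(1/136) = (441 + 11/3)*(1/136) = (1334/3)*(1/136) = 667/204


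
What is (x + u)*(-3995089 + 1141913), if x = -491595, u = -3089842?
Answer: 10218470093912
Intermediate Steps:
(x + u)*(-3995089 + 1141913) = (-491595 - 3089842)*(-3995089 + 1141913) = -3581437*(-2853176) = 10218470093912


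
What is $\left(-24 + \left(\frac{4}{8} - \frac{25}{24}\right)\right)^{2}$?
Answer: $\frac{346921}{576} \approx 602.29$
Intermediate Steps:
$\left(-24 + \left(\frac{4}{8} - \frac{25}{24}\right)\right)^{2} = \left(-24 + \left(4 \cdot \frac{1}{8} - \frac{25}{24}\right)\right)^{2} = \left(-24 + \left(\frac{1}{2} - \frac{25}{24}\right)\right)^{2} = \left(-24 - \frac{13}{24}\right)^{2} = \left(- \frac{589}{24}\right)^{2} = \frac{346921}{576}$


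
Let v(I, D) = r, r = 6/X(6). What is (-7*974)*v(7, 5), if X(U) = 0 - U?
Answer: 6818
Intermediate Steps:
X(U) = -U
r = -1 (r = 6/((-1*6)) = 6/(-6) = 6*(-⅙) = -1)
v(I, D) = -1
(-7*974)*v(7, 5) = -7*974*(-1) = -6818*(-1) = 6818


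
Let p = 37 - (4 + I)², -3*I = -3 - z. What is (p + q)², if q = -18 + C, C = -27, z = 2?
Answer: 130321/81 ≈ 1608.9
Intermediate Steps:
I = 5/3 (I = -(-3 - 1*2)/3 = -(-3 - 2)/3 = -⅓*(-5) = 5/3 ≈ 1.6667)
q = -45 (q = -18 - 27 = -45)
p = 44/9 (p = 37 - (4 + 5/3)² = 37 - (17/3)² = 37 - 1*289/9 = 37 - 289/9 = 44/9 ≈ 4.8889)
(p + q)² = (44/9 - 45)² = (-361/9)² = 130321/81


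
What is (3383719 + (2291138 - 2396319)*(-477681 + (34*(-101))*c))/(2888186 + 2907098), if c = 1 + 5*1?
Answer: 13103374576/1448821 ≈ 9044.2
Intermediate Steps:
c = 6 (c = 1 + 5 = 6)
(3383719 + (2291138 - 2396319)*(-477681 + (34*(-101))*c))/(2888186 + 2907098) = (3383719 + (2291138 - 2396319)*(-477681 + (34*(-101))*6))/(2888186 + 2907098) = (3383719 - 105181*(-477681 - 3434*6))/5795284 = (3383719 - 105181*(-477681 - 20604))*(1/5795284) = (3383719 - 105181*(-498285))*(1/5795284) = (3383719 + 52410114585)*(1/5795284) = 52413498304*(1/5795284) = 13103374576/1448821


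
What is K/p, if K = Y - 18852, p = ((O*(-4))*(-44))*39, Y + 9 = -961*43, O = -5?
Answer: 7523/4290 ≈ 1.7536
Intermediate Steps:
Y = -41332 (Y = -9 - 961*43 = -9 - 41323 = -41332)
p = -34320 (p = (-5*(-4)*(-44))*39 = (20*(-44))*39 = -880*39 = -34320)
K = -60184 (K = -41332 - 18852 = -60184)
K/p = -60184/(-34320) = -60184*(-1/34320) = 7523/4290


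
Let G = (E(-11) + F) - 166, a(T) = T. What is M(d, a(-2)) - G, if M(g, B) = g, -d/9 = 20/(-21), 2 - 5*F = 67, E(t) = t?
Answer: 1390/7 ≈ 198.57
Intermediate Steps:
F = -13 (F = ⅖ - ⅕*67 = ⅖ - 67/5 = -13)
d = 60/7 (d = -180/(-21) = -180*(-1)/21 = -9*(-20/21) = 60/7 ≈ 8.5714)
G = -190 (G = (-11 - 13) - 166 = -24 - 166 = -190)
M(d, a(-2)) - G = 60/7 - 1*(-190) = 60/7 + 190 = 1390/7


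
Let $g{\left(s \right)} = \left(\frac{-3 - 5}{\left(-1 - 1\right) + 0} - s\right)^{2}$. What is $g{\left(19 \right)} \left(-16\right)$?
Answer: $-3600$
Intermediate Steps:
$g{\left(s \right)} = \left(4 - s\right)^{2}$ ($g{\left(s \right)} = \left(- \frac{8}{\left(-1 - 1\right) + 0} - s\right)^{2} = \left(- \frac{8}{-2 + 0} - s\right)^{2} = \left(- \frac{8}{-2} - s\right)^{2} = \left(\left(-8\right) \left(- \frac{1}{2}\right) - s\right)^{2} = \left(4 - s\right)^{2}$)
$g{\left(19 \right)} \left(-16\right) = \left(-4 + 19\right)^{2} \left(-16\right) = 15^{2} \left(-16\right) = 225 \left(-16\right) = -3600$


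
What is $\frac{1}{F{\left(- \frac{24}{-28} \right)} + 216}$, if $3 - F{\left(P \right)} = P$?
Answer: $\frac{7}{1527} \approx 0.0045841$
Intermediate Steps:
$F{\left(P \right)} = 3 - P$
$\frac{1}{F{\left(- \frac{24}{-28} \right)} + 216} = \frac{1}{\left(3 - - \frac{24}{-28}\right) + 216} = \frac{1}{\left(3 - \left(-24\right) \left(- \frac{1}{28}\right)\right) + 216} = \frac{1}{\left(3 - \frac{6}{7}\right) + 216} = \frac{1}{\frac{15}{7} + 216} = \frac{1}{\frac{1527}{7}} = \frac{7}{1527}$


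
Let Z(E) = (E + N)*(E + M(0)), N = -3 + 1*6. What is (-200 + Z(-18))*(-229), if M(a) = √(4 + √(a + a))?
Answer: -9160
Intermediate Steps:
M(a) = √(4 + √2*√a) (M(a) = √(4 + √(2*a)) = √(4 + √2*√a))
N = 3 (N = -3 + 6 = 3)
Z(E) = (2 + E)*(3 + E) (Z(E) = (E + 3)*(E + √(4 + √2*√0)) = (3 + E)*(E + √(4 + √2*0)) = (3 + E)*(E + √(4 + 0)) = (3 + E)*(E + √4) = (3 + E)*(E + 2) = (3 + E)*(2 + E) = (2 + E)*(3 + E))
(-200 + Z(-18))*(-229) = (-200 + (6 + (-18)² + 5*(-18)))*(-229) = (-200 + (6 + 324 - 90))*(-229) = (-200 + 240)*(-229) = 40*(-229) = -9160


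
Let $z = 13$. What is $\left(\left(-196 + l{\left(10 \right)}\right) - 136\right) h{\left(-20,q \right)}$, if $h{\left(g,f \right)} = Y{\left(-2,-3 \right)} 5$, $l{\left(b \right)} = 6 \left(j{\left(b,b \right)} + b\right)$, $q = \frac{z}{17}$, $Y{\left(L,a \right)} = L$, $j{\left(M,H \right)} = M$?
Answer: $2120$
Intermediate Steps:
$q = \frac{13}{17} \approx 0.76471$
$l{\left(b \right)} = 12 b$ ($l{\left(b \right)} = 6 \left(b + b\right) = 6 \cdot 2 b = 12 b$)
$h{\left(g,f \right)} = -10$ ($h{\left(g,f \right)} = \left(-2\right) 5 = -10$)
$\left(\left(-196 + l{\left(10 \right)}\right) - 136\right) h{\left(-20,q \right)} = \left(\left(-196 + 12 \cdot 10\right) - 136\right) \left(-10\right) = \left(\left(-196 + 120\right) - 136\right) \left(-10\right) = \left(-76 - 136\right) \left(-10\right) = \left(-212\right) \left(-10\right) = 2120$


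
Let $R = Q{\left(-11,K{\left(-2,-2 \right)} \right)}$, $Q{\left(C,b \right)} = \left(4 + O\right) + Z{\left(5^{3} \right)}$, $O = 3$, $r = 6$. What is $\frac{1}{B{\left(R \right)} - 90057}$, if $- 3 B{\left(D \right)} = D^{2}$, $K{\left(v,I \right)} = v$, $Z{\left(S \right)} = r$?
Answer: $- \frac{3}{270340} \approx -1.1097 \cdot 10^{-5}$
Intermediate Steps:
$Z{\left(S \right)} = 6$
$Q{\left(C,b \right)} = 13$ ($Q{\left(C,b \right)} = \left(4 + 3\right) + 6 = 7 + 6 = 13$)
$R = 13$
$B{\left(D \right)} = - \frac{D^{2}}{3}$
$\frac{1}{B{\left(R \right)} - 90057} = \frac{1}{- \frac{13^{2}}{3} - 90057} = \frac{1}{\left(- \frac{1}{3}\right) 169 - 90057} = \frac{1}{- \frac{169}{3} - 90057} = \frac{1}{- \frac{270340}{3}} = - \frac{3}{270340}$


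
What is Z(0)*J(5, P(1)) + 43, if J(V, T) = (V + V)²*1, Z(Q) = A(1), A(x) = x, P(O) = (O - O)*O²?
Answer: 143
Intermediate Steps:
P(O) = 0 (P(O) = 0*O² = 0)
Z(Q) = 1
J(V, T) = 4*V² (J(V, T) = (2*V)²*1 = (4*V²)*1 = 4*V²)
Z(0)*J(5, P(1)) + 43 = 1*(4*5²) + 43 = 1*(4*25) + 43 = 1*100 + 43 = 100 + 43 = 143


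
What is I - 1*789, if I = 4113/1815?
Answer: -475974/605 ≈ -786.73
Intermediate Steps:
I = 1371/605 (I = 4113*(1/1815) = 1371/605 ≈ 2.2661)
I - 1*789 = 1371/605 - 1*789 = 1371/605 - 789 = -475974/605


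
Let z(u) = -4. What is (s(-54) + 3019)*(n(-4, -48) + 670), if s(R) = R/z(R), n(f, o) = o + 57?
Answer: 4118135/2 ≈ 2.0591e+6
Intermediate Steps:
n(f, o) = 57 + o
s(R) = -R/4 (s(R) = R/(-4) = R*(-1/4) = -R/4)
(s(-54) + 3019)*(n(-4, -48) + 670) = (-1/4*(-54) + 3019)*((57 - 48) + 670) = (27/2 + 3019)*(9 + 670) = (6065/2)*679 = 4118135/2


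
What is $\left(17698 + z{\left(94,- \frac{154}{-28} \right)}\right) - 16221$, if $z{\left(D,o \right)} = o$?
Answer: $\frac{2965}{2} \approx 1482.5$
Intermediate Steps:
$\left(17698 + z{\left(94,- \frac{154}{-28} \right)}\right) - 16221 = \left(17698 - \frac{154}{-28}\right) - 16221 = \left(17698 - - \frac{11}{2}\right) - 16221 = \left(17698 + \frac{11}{2}\right) - 16221 = \frac{35407}{2} - 16221 = \frac{2965}{2}$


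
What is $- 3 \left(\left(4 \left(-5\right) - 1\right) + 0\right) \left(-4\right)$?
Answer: $-252$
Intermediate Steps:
$- 3 \left(\left(4 \left(-5\right) - 1\right) + 0\right) \left(-4\right) = - 3 \left(\left(-20 - 1\right) + 0\right) \left(-4\right) = - 3 \left(-21 + 0\right) \left(-4\right) = \left(-3\right) \left(-21\right) \left(-4\right) = 63 \left(-4\right) = -252$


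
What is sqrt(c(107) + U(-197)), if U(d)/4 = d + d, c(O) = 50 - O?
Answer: I*sqrt(1633) ≈ 40.41*I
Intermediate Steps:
U(d) = 8*d (U(d) = 4*(d + d) = 4*(2*d) = 8*d)
sqrt(c(107) + U(-197)) = sqrt((50 - 1*107) + 8*(-197)) = sqrt((50 - 107) - 1576) = sqrt(-57 - 1576) = sqrt(-1633) = I*sqrt(1633)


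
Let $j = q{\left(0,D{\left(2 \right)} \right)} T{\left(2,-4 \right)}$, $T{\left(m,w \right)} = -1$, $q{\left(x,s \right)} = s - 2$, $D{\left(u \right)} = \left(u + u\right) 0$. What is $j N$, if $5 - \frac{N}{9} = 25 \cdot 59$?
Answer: $-26460$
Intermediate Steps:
$D{\left(u \right)} = 0$ ($D{\left(u \right)} = 2 u 0 = 0$)
$q{\left(x,s \right)} = -2 + s$
$j = 2$ ($j = \left(-2 + 0\right) \left(-1\right) = \left(-2\right) \left(-1\right) = 2$)
$N = -13230$ ($N = 45 - 9 \cdot 25 \cdot 59 = 45 - 13275 = -13230$)
$j N = 2 \left(-13230\right) = -26460$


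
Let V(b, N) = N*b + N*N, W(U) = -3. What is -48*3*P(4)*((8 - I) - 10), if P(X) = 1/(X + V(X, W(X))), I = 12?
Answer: 2016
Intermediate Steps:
V(b, N) = N² + N*b (V(b, N) = N*b + N² = N² + N*b)
P(X) = 1/(9 - 2*X) (P(X) = 1/(X - 3*(-3 + X)) = 1/(X + (9 - 3*X)) = 1/(9 - 2*X))
-48*3*P(4)*((8 - I) - 10) = -48*3/(9 - 2*4)*((8 - 1*12) - 10) = -48*3/(9 - 8)*((8 - 12) - 10) = -48*3/1*(-4 - 10) = -48*3*1*(-14) = -144*(-14) = -48*(-42) = 2016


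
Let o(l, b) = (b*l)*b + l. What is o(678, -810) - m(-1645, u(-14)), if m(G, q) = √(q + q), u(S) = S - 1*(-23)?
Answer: 444836478 - 3*√2 ≈ 4.4484e+8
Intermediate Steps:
o(l, b) = l + l*b² (o(l, b) = l*b² + l = l + l*b²)
u(S) = 23 + S (u(S) = S + 23 = 23 + S)
m(G, q) = √2*√q (m(G, q) = √(2*q) = √2*√q)
o(678, -810) - m(-1645, u(-14)) = 678*(1 + (-810)²) - √2*√(23 - 14) = 678*(1 + 656100) - √2*√9 = 678*656101 - √2*3 = 444836478 - 3*√2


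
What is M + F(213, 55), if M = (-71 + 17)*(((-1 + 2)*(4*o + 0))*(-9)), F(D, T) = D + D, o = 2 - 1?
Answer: 2370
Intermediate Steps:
o = 1
F(D, T) = 2*D
M = 1944 (M = (-71 + 17)*(((-1 + 2)*(4*1 + 0))*(-9)) = -54*1*(4 + 0)*(-9) = -54*1*4*(-9) = -216*(-9) = -54*(-36) = 1944)
M + F(213, 55) = 1944 + 2*213 = 1944 + 426 = 2370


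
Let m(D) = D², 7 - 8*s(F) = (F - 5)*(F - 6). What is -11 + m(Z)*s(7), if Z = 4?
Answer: -1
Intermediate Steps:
s(F) = 7/8 - (-6 + F)*(-5 + F)/8 (s(F) = 7/8 - (F - 5)*(F - 6)/8 = 7/8 - (-5 + F)*(-6 + F)/8 = 7/8 - (-6 + F)*(-5 + F)/8)
-11 + m(Z)*s(7) = -11 + 4²*(-23/8 - ⅛*7² + (11/8)*7) = -11 + 16*(-23/8 - ⅛*49 + 77/8) = -11 + 16*(-23/8 - 49/8 + 77/8) = -11 + 16*(5/8) = -11 + 10 = -1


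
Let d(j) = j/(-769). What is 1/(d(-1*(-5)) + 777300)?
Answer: 769/597743695 ≈ 1.2865e-6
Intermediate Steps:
d(j) = -j/769 (d(j) = j*(-1/769) = -j/769)
1/(d(-1*(-5)) + 777300) = 1/(-(-1)*(-5)/769 + 777300) = 1/(-1/769*5 + 777300) = 1/(-5/769 + 777300) = 1/(597743695/769) = 769/597743695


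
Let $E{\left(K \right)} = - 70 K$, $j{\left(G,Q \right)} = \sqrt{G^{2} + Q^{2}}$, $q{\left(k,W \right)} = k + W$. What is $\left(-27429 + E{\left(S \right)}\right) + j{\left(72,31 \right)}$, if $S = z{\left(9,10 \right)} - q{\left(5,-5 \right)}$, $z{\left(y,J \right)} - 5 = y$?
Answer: $-28409 + \sqrt{6145} \approx -28331.0$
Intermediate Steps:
$z{\left(y,J \right)} = 5 + y$
$q{\left(k,W \right)} = W + k$
$S = 14$ ($S = \left(5 + 9\right) - \left(-5 + 5\right) = 14 - 0 = 14 + 0 = 14$)
$\left(-27429 + E{\left(S \right)}\right) + j{\left(72,31 \right)} = \left(-27429 - 980\right) + \sqrt{72^{2} + 31^{2}} = \left(-27429 - 980\right) + \sqrt{5184 + 961} = -28409 + \sqrt{6145}$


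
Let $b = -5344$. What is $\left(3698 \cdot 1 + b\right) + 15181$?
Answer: $13535$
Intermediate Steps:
$\left(3698 \cdot 1 + b\right) + 15181 = \left(3698 \cdot 1 - 5344\right) + 15181 = \left(3698 - 5344\right) + 15181 = -1646 + 15181 = 13535$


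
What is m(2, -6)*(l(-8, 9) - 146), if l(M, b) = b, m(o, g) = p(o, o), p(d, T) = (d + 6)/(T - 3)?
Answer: 1096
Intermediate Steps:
p(d, T) = (6 + d)/(-3 + T)
m(o, g) = (6 + o)/(-3 + o)
m(2, -6)*(l(-8, 9) - 146) = ((6 + 2)/(-3 + 2))*(9 - 146) = (8/(-1))*(-137) = -1*8*(-137) = -8*(-137) = 1096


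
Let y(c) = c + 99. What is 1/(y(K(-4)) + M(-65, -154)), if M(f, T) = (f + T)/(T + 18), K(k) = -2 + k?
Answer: 136/12867 ≈ 0.010570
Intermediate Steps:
M(f, T) = (T + f)/(18 + T)
y(c) = 99 + c
1/(y(K(-4)) + M(-65, -154)) = 1/((99 + (-2 - 4)) + (-154 - 65)/(18 - 154)) = 1/((99 - 6) - 219/(-136)) = 1/(93 - 1/136*(-219)) = 1/(93 + 219/136) = 1/(12867/136) = 136/12867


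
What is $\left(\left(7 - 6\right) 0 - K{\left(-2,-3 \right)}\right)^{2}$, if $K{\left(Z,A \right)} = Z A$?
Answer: $36$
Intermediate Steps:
$K{\left(Z,A \right)} = A Z$
$\left(\left(7 - 6\right) 0 - K{\left(-2,-3 \right)}\right)^{2} = \left(\left(7 - 6\right) 0 - \left(-3\right) \left(-2\right)\right)^{2} = \left(1 \cdot 0 - 6\right)^{2} = \left(0 - 6\right)^{2} = \left(-6\right)^{2} = 36$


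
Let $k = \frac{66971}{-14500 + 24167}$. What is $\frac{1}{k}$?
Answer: $\frac{9667}{66971} \approx 0.14435$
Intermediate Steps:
$k = \frac{66971}{9667} \approx 6.9278$
$\frac{1}{k} = \frac{1}{\frac{66971}{9667}} = \frac{9667}{66971}$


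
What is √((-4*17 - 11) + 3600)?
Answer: √3521 ≈ 59.338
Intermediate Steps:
√((-4*17 - 11) + 3600) = √((-68 - 11) + 3600) = √(-79 + 3600) = √3521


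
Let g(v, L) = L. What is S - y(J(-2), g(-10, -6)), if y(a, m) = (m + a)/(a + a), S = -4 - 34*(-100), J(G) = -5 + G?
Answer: 47531/14 ≈ 3395.1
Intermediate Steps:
S = 3396 (S = -4 + 3400 = 3396)
y(a, m) = (a + m)/(2*a) (y(a, m) = (a + m)/((2*a)) = (a + m)*(1/(2*a)) = (a + m)/(2*a))
S - y(J(-2), g(-10, -6)) = 3396 - ((-5 - 2) - 6)/(2*(-5 - 2)) = 3396 - (-7 - 6)/(2*(-7)) = 3396 - (-1)*(-13)/(2*7) = 3396 - 1*13/14 = 3396 - 13/14 = 47531/14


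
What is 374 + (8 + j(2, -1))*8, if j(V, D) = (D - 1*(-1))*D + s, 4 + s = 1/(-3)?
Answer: 1210/3 ≈ 403.33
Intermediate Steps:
s = -13/3 (s = -4 + 1/(-3) = -4 + 1*(-1/3) = -4 - 1/3 = -13/3 ≈ -4.3333)
j(V, D) = -13/3 + D*(1 + D) (j(V, D) = (D - 1*(-1))*D - 13/3 = (D + 1)*D - 13/3 = (1 + D)*D - 13/3 = D*(1 + D) - 13/3 = -13/3 + D*(1 + D))
374 + (8 + j(2, -1))*8 = 374 + (8 + (-13/3 - 1 + (-1)**2))*8 = 374 + (8 + (-13/3 - 1 + 1))*8 = 374 + (8 - 13/3)*8 = 374 + (11/3)*8 = 374 + 88/3 = 1210/3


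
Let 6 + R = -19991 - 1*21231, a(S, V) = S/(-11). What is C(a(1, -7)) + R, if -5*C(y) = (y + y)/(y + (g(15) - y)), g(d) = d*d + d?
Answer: -272104799/6600 ≈ -41228.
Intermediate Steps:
a(S, V) = -S/11 (a(S, V) = S*(-1/11) = -S/11)
g(d) = d + d**2 (g(d) = d**2 + d = d + d**2)
R = -41228 (R = -6 + (-19991 - 1*21231) = -6 + (-19991 - 21231) = -6 - 41222 = -41228)
C(y) = -y/600 (C(y) = -(y + y)/(5*(y + (15*(1 + 15) - y))) = -2*y/(5*(y + (15*16 - y))) = -2*y/(5*(y + (240 - y))) = -2*y/(5*240) = -y/600)
C(a(1, -7)) + R = -(-1)/6600 - 41228 = -1/600*(-1/11) - 41228 = 1/6600 - 41228 = -272104799/6600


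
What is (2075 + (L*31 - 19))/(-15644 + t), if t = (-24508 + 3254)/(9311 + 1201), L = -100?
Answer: 5487264/82235491 ≈ 0.066726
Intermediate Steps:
t = -10627/5256 (t = -21254/10512 = -21254*1/10512 = -10627/5256 ≈ -2.0219)
(2075 + (L*31 - 19))/(-15644 + t) = (2075 + (-100*31 - 19))/(-15644 - 10627/5256) = (2075 + (-3100 - 19))/(-82235491/5256) = (2075 - 3119)*(-5256/82235491) = -1044*(-5256/82235491) = 5487264/82235491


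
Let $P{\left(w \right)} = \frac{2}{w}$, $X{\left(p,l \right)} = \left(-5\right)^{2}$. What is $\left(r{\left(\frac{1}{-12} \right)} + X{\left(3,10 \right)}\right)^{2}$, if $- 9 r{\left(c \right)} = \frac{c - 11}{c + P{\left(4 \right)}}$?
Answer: $\frac{1582564}{2025} \approx 781.51$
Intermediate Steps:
$X{\left(p,l \right)} = 25$
$r{\left(c \right)} = - \frac{-11 + c}{9 \left(\frac{1}{2} + c\right)}$ ($r{\left(c \right)} = - \frac{\left(c - 11\right) \frac{1}{c + \frac{2}{4}}}{9} = - \frac{\left(-11 + c\right) \frac{1}{c + 2 \cdot \frac{1}{4}}}{9} = - \frac{\left(-11 + c\right) \frac{1}{c + \frac{1}{2}}}{9} = - \frac{\left(-11 + c\right) \frac{1}{\frac{1}{2} + c}}{9} = - \frac{\frac{1}{\frac{1}{2} + c} \left(-11 + c\right)}{9} = - \frac{-11 + c}{9 \left(\frac{1}{2} + c\right)}$)
$\left(r{\left(\frac{1}{-12} \right)} + X{\left(3,10 \right)}\right)^{2} = \left(\frac{2 \left(11 - \frac{1}{-12}\right)}{9 \left(1 + \frac{2}{-12}\right)} + 25\right)^{2} = \left(\frac{2 \left(11 - - \frac{1}{12}\right)}{9 \left(1 + 2 \left(- \frac{1}{12}\right)\right)} + 25\right)^{2} = \left(\frac{2 \left(11 + \frac{1}{12}\right)}{9 \left(1 - \frac{1}{6}\right)} + 25\right)^{2} = \left(\frac{2}{9} \frac{1}{\frac{5}{6}} \cdot \frac{133}{12} + 25\right)^{2} = \left(\frac{2}{9} \cdot \frac{6}{5} \cdot \frac{133}{12} + 25\right)^{2} = \left(\frac{133}{45} + 25\right)^{2} = \left(\frac{1258}{45}\right)^{2} = \frac{1582564}{2025}$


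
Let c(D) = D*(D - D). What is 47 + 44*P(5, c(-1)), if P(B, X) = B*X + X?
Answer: 47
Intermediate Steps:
c(D) = 0 (c(D) = D*0 = 0)
P(B, X) = X + B*X
47 + 44*P(5, c(-1)) = 47 + 44*(0*(1 + 5)) = 47 + 44*(0*6) = 47 + 44*0 = 47 + 0 = 47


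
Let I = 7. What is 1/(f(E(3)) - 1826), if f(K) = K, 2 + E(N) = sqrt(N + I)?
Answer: -914/1670787 - sqrt(10)/3341574 ≈ -0.00054799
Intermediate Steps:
E(N) = -2 + sqrt(7 + N) (E(N) = -2 + sqrt(N + 7) = -2 + sqrt(7 + N))
1/(f(E(3)) - 1826) = 1/((-2 + sqrt(7 + 3)) - 1826) = 1/((-2 + sqrt(10)) - 1826) = 1/(-1828 + sqrt(10))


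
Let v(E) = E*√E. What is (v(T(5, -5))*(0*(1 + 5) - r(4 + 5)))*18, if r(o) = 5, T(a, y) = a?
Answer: -450*√5 ≈ -1006.2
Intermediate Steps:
v(E) = E^(3/2)
(v(T(5, -5))*(0*(1 + 5) - r(4 + 5)))*18 = (5^(3/2)*(0*(1 + 5) - 1*5))*18 = ((5*√5)*(0*6 - 5))*18 = ((5*√5)*(0 - 5))*18 = ((5*√5)*(-5))*18 = -25*√5*18 = -450*√5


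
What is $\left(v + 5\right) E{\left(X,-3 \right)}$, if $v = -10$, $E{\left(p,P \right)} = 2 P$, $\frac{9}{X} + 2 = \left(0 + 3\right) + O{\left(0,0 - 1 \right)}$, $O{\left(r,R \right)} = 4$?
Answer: $30$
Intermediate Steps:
$X = \frac{9}{5}$ ($X = \frac{9}{-2 + \left(\left(0 + 3\right) + 4\right)} = \frac{9}{-2 + \left(3 + 4\right)} = \frac{9}{-2 + 7} = \frac{9}{5} \approx 1.8$)
$\left(v + 5\right) E{\left(X,-3 \right)} = \left(-10 + 5\right) 2 \left(-3\right) = \left(-5\right) \left(-6\right) = 30$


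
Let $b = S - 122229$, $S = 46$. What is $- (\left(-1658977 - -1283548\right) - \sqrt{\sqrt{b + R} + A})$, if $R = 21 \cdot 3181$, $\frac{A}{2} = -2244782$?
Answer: $375429 + \sqrt{-4489564 + i \sqrt{55382}} \approx 3.7543 \cdot 10^{5} + 2118.9 i$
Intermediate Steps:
$A = -4489564$ ($A = 2 \left(-2244782\right) = -4489564$)
$R = 66801$
$b = -122183$ ($b = 46 - 122229 = -122183$)
$- (\left(-1658977 - -1283548\right) - \sqrt{\sqrt{b + R} + A}) = - (\left(-1658977 - -1283548\right) - \sqrt{\sqrt{-122183 + 66801} - 4489564}) = - (\left(-1658977 + 1283548\right) - \sqrt{\sqrt{-55382} - 4489564}) = - (-375429 - \sqrt{i \sqrt{55382} - 4489564}) = - (-375429 - \sqrt{-4489564 + i \sqrt{55382}}) = 375429 + \sqrt{-4489564 + i \sqrt{55382}}$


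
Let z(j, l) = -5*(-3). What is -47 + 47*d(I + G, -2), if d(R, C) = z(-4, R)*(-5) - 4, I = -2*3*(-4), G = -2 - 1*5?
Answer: -3760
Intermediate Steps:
G = -7 (G = -2 - 5 = -7)
I = 24 (I = -6*(-4) = 24)
z(j, l) = 15
d(R, C) = -79 (d(R, C) = 15*(-5) - 4 = -75 - 4 = -79)
-47 + 47*d(I + G, -2) = -47 + 47*(-79) = -47 - 3713 = -3760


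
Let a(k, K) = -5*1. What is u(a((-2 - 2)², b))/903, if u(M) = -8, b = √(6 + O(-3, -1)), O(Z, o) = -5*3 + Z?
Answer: -8/903 ≈ -0.0088594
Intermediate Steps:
O(Z, o) = -15 + Z
b = 2*I*√3 (b = √(6 + (-15 - 3)) = √(6 - 18) = √(-12) = 2*I*√3 ≈ 3.4641*I)
a(k, K) = -5
u(a((-2 - 2)², b))/903 = -8/903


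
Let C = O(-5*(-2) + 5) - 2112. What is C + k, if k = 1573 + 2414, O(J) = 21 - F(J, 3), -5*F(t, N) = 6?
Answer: 9486/5 ≈ 1897.2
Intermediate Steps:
F(t, N) = -6/5 (F(t, N) = -⅕*6 = -6/5)
O(J) = 111/5 (O(J) = 21 - 1*(-6/5) = 21 + 6/5 = 111/5)
k = 3987
C = -10449/5 (C = 111/5 - 2112 = -10449/5 ≈ -2089.8)
C + k = -10449/5 + 3987 = 9486/5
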